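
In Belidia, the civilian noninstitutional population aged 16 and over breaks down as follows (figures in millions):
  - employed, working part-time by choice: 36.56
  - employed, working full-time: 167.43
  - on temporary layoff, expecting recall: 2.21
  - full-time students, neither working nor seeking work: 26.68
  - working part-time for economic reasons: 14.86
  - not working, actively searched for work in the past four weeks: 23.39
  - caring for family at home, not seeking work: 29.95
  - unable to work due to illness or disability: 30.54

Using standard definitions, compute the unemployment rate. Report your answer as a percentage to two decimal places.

Unemployment rate ≈ 10.47%.

Employed = 36.56 + 167.43 + 14.86 = 218.85 million (anyone who worked, including part-time for economic reasons, counts as employed).
Unemployed = 2.21 + 23.39 = 25.60 million (jobless and actively searching, or on temporary layoff).
Labor force = 218.85 + 25.60 = 244.45 million.
Unemployment rate = 25.60 / 244.45 = 10.47%.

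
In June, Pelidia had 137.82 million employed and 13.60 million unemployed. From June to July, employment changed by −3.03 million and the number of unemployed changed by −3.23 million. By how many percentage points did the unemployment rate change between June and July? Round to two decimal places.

June: labor force = 137.82 + 13.60 = 151.42; u = 13.60/151.42 = 8.98%.
July: labor force = 134.79 + 10.37 = 145.16; u = 10.37/145.16 = 7.14%.
Change = 7.14% − 8.98% = −1.84 pp.

The unemployment rate changed by −1.84 percentage points.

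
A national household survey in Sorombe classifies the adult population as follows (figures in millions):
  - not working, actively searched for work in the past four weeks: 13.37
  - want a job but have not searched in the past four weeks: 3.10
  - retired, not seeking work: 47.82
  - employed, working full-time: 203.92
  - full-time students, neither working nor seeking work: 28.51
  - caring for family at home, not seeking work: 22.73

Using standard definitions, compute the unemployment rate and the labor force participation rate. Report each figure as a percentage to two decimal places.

Unemployment rate ≈ 6.15%; labor force participation rate ≈ 68.02%.

Employed = 203.92 million.
Unemployed = 13.37 million.
Labor force = 203.92 + 13.37 = 217.29 million.
Not in labor force = 3.10 + 47.82 + 28.51 + 22.73 = 102.16 million (those not working and not actively searching are outside the labor force — including those who want a job but have given up searching).
Civilian working-age population = 217.29 + 102.16 = 319.45 million.
Unemployment rate = 13.37 / 217.29 = 6.15%.
Labor force participation rate = 217.29 / 319.45 = 68.02%.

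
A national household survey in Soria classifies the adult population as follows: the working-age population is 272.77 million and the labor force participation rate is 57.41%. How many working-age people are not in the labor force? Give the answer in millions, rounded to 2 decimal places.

Share not in the labor force = 1 − 0.5741 = 0.4259.
Not in labor force = 0.4259 × 272.77 ≈ 116.17 million.

About 116.17 million are not in the labor force.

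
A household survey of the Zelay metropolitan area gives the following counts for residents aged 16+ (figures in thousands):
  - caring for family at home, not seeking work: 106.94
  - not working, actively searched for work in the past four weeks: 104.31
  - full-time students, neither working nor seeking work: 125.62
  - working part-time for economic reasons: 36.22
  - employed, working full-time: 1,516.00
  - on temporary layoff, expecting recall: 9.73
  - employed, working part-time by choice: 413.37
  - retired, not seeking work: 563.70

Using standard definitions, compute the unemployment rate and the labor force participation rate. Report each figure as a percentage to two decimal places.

Unemployment rate ≈ 5.48%; labor force participation rate ≈ 72.31%.

Employed = 36.22 + 1,516.00 + 413.37 = 1,965.59 thousand (anyone who worked, including part-time for economic reasons, counts as employed).
Unemployed = 104.31 + 9.73 = 114.04 thousand (jobless and actively searching, or on temporary layoff).
Labor force = 1,965.59 + 114.04 = 2,079.63 thousand.
Not in labor force = 106.94 + 125.62 + 563.70 = 796.26 thousand (those not working and not actively searching are outside the labor force).
Civilian working-age population = 2,079.63 + 796.26 = 2,875.89 thousand.
Unemployment rate = 114.04 / 2,079.63 = 5.48%.
Labor force participation rate = 2,079.63 / 2,875.89 = 72.31%.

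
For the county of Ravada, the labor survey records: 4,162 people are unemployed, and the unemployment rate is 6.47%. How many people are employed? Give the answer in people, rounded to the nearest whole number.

About 60,166 are employed.

Labor force = U / u = 4,162 / 0.0647 ≈ 64,328.
Employed = labor force − unemployed = 64,328 − 4,162 = 60,166.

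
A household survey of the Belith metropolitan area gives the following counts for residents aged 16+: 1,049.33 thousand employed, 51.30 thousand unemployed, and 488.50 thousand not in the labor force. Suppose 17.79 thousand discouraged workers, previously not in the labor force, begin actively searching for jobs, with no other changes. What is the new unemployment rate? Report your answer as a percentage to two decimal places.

New unemployment rate ≈ 6.18%.

Initially, labor force = 1,049.33 + 51.30 = 1,100.63 thousand, so u = 51.30/1,100.63 = 4.66%.
After the change, unemployed and labor force both rise by 17.79 → E = 1,049.33, U = 69.09, labor force = 1,118.42 thousand.
New unemployment rate = 69.09 / 1,118.42 = 6.18%.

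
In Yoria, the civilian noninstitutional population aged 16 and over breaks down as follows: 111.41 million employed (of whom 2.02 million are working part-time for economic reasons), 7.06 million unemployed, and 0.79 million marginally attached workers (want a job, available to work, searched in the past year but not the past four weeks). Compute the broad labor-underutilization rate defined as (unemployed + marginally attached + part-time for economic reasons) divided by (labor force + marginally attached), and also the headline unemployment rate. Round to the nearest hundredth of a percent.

Broad underutilization rate ≈ 8.28%; headline unemployment rate ≈ 5.96%.

Labor force = 111.41 + 7.06 = 118.47 million.
Numerator = 7.06 + 0.79 + 2.02 = 9.87 million.
Denominator = 118.47 + 0.79 = 119.26 million.
Broad rate = 9.87 / 119.26 = 8.28%.
Headline unemployment rate = 7.06 / 118.47 = 5.96%.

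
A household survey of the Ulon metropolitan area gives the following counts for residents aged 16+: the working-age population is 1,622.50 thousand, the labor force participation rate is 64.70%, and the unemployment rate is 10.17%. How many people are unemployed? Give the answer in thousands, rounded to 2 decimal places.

About 106.76 thousand are unemployed.

Labor force = 0.6470 × 1,622.50 = 1,049.76 thousand.
Unemployed = 0.1017 × 1,049.76 ≈ 106.76 thousand.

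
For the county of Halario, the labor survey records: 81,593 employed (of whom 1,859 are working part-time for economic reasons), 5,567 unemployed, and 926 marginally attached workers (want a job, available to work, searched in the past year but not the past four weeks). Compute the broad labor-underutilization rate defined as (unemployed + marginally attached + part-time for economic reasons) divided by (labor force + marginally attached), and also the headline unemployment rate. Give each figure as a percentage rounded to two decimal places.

Broad underutilization rate ≈ 9.48%; headline unemployment rate ≈ 6.39%.

Labor force = 81,593 + 5,567 = 87,160.
Numerator = 5,567 + 926 + 1,859 = 8,352.
Denominator = 87,160 + 926 = 88,086.
Broad rate = 8,352 / 88,086 = 9.48%.
Headline unemployment rate = 5,567 / 87,160 = 6.39%.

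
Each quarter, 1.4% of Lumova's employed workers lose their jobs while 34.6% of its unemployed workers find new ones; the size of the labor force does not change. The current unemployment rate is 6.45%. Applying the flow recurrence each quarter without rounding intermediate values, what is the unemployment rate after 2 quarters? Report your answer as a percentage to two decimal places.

Unemployment rate after two quarters ≈ 4.94%.

With a fixed labor force, u_{t+1} = u_t + s·(1−u_t) − f·u_t = u_t·(1−s−f) + s.
Here 1−s−f = 0.640 and s = 0.014.
u_1 = 0.064500 × 0.640 + 0.014 = 0.055280.
u_2 = 0.055280 × 0.640 + 0.014 = 0.049379.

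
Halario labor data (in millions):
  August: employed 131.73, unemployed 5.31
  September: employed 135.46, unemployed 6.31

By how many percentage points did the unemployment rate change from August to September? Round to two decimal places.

The unemployment rate changed by +0.58 percentage points.

August: labor force = 131.73 + 5.31 = 137.04; u = 5.31/137.04 = 3.87%.
September: labor force = 135.46 + 6.31 = 141.77; u = 6.31/141.77 = 4.45%.
Change = 4.45% − 3.87% = +0.58 pp.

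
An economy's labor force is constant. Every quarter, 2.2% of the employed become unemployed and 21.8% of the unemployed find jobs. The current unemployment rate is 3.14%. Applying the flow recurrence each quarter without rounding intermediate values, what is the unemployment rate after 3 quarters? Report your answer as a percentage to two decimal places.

Unemployment rate after three quarters ≈ 6.52%.

With a fixed labor force, u_{t+1} = u_t + s·(1−u_t) − f·u_t = u_t·(1−s−f) + s.
Here 1−s−f = 0.760 and s = 0.022.
u_1 = 0.031400 × 0.760 + 0.022 = 0.045864.
u_2 = 0.045864 × 0.760 + 0.022 = 0.056857.
u_3 = 0.056857 × 0.760 + 0.022 = 0.065211.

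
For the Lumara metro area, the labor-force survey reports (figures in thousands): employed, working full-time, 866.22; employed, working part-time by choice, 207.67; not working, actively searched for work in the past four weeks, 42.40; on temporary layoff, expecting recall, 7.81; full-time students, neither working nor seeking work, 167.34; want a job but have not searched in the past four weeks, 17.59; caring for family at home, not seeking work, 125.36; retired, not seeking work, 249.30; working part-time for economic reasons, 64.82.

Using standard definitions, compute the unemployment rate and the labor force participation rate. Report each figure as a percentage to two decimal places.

Unemployment rate ≈ 4.22%; labor force participation rate ≈ 68.00%.

Employed = 866.22 + 207.67 + 64.82 = 1,138.71 thousand (anyone who worked, including part-time for economic reasons, counts as employed).
Unemployed = 42.40 + 7.81 = 50.21 thousand (jobless and actively searching, or on temporary layoff).
Labor force = 1,138.71 + 50.21 = 1,188.92 thousand.
Not in labor force = 167.34 + 17.59 + 125.36 + 249.30 = 559.59 thousand (those not working and not actively searching are outside the labor force — including those who want a job but have given up searching).
Civilian working-age population = 1,188.92 + 559.59 = 1,748.51 thousand.
Unemployment rate = 50.21 / 1,188.92 = 4.22%.
Labor force participation rate = 1,188.92 / 1,748.51 = 68.00%.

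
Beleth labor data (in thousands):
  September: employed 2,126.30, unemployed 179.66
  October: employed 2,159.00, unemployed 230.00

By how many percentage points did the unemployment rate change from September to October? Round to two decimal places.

The unemployment rate changed by +1.84 percentage points.

September: labor force = 2,126.30 + 179.66 = 2,305.96; u = 179.66/2,305.96 = 7.79%.
October: labor force = 2,159.00 + 230.00 = 2,389.00; u = 230.00/2,389.00 = 9.63%.
Change = 9.63% − 7.79% = +1.84 pp.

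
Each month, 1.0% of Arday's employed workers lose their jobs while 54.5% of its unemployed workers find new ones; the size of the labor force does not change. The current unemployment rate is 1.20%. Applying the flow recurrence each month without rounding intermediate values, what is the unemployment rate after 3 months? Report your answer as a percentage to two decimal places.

With a fixed labor force, u_{t+1} = u_t + s·(1−u_t) − f·u_t = u_t·(1−s−f) + s.
Here 1−s−f = 0.445 and s = 0.010.
u_1 = 0.012000 × 0.445 + 0.010 = 0.015340.
u_2 = 0.015340 × 0.445 + 0.010 = 0.016826.
u_3 = 0.016826 × 0.445 + 0.010 = 0.017488.

Unemployment rate after three months ≈ 1.75%.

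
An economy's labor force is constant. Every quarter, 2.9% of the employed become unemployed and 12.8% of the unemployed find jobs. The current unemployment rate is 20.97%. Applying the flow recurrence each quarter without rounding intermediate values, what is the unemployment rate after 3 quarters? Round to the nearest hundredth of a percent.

Unemployment rate after three quarters ≈ 19.97%.

With a fixed labor force, u_{t+1} = u_t + s·(1−u_t) − f·u_t = u_t·(1−s−f) + s.
Here 1−s−f = 0.843 and s = 0.029.
u_1 = 0.209700 × 0.843 + 0.029 = 0.205777.
u_2 = 0.205777 × 0.843 + 0.029 = 0.202470.
u_3 = 0.202470 × 0.843 + 0.029 = 0.199682.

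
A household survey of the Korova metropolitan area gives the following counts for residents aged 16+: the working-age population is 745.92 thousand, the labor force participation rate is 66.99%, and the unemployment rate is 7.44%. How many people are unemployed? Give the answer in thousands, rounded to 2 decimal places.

About 37.18 thousand are unemployed.

Labor force = 0.6699 × 745.92 = 499.69 thousand.
Unemployed = 0.0744 × 499.69 ≈ 37.18 thousand.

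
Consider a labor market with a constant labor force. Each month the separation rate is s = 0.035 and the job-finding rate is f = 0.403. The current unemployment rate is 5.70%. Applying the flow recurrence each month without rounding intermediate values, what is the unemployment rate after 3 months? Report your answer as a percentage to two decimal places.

With a fixed labor force, u_{t+1} = u_t + s·(1−u_t) − f·u_t = u_t·(1−s−f) + s.
Here 1−s−f = 0.562 and s = 0.035.
u_1 = 0.057000 × 0.562 + 0.035 = 0.067034.
u_2 = 0.067034 × 0.562 + 0.035 = 0.072673.
u_3 = 0.072673 × 0.562 + 0.035 = 0.075842.

Unemployment rate after three months ≈ 7.58%.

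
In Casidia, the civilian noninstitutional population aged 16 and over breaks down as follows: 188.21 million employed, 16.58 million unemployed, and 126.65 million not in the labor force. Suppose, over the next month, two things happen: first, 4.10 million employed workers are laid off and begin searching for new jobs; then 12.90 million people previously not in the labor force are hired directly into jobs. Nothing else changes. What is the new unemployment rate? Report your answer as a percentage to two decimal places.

New unemployment rate ≈ 9.50%.

Initially, labor force = 188.21 + 16.58 = 204.79 million, so u = 16.58/204.79 = 8.10%.
After the first change, employed falls and unemployed rises by 4.10; labor force unchanged → E = 184.11, U = 20.68, labor force = 204.79 million.
After the second change, employed and labor force both rise by 12.90; unemployed unchanged → E = 197.01, U = 20.68, labor force = 217.69 million.
New unemployment rate = 20.68 / 217.69 = 9.50%.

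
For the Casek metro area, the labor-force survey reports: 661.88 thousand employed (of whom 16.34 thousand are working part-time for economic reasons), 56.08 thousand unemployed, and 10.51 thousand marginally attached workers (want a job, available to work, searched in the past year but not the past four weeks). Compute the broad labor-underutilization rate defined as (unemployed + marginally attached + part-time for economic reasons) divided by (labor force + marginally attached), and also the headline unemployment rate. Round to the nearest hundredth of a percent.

Broad underutilization rate ≈ 11.38%; headline unemployment rate ≈ 7.81%.

Labor force = 661.88 + 56.08 = 717.96 thousand.
Numerator = 56.08 + 10.51 + 16.34 = 82.93 thousand.
Denominator = 717.96 + 10.51 = 728.47 thousand.
Broad rate = 82.93 / 728.47 = 11.38%.
Headline unemployment rate = 56.08 / 717.96 = 7.81%.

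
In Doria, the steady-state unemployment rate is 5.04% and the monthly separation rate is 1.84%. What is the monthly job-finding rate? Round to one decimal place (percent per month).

From u* = s/(s+f): f = s·(1−u)/u.
f = 1.84 × (1 − 0.0504) / 0.0504 = 1.7473 / 0.0504 ≈ 34.7% per month.

Job-finding rate ≈ 34.7% per month.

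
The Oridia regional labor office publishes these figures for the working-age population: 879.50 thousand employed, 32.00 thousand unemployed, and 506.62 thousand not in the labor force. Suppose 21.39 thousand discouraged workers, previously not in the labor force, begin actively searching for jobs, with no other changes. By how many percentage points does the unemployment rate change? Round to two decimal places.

Initially, labor force = 879.50 + 32.00 = 911.50 thousand, so u = 32.00/911.50 = 3.51%.
After the change, unemployed and labor force both rise by 21.39 → E = 879.50, U = 53.39, labor force = 932.89 thousand.
New unemployment rate = 53.39 / 932.89 = 5.72%.
Change = 5.72% − 3.51% = +2.21 percentage points.

The unemployment rate changes by +2.21 percentage points.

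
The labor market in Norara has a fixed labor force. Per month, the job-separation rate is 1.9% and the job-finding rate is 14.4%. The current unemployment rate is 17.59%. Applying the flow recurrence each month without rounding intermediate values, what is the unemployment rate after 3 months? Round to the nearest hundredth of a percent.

Unemployment rate after three months ≈ 15.14%.

With a fixed labor force, u_{t+1} = u_t + s·(1−u_t) − f·u_t = u_t·(1−s−f) + s.
Here 1−s−f = 0.837 and s = 0.019.
u_1 = 0.175900 × 0.837 + 0.019 = 0.166228.
u_2 = 0.166228 × 0.837 + 0.019 = 0.158133.
u_3 = 0.158133 × 0.837 + 0.019 = 0.151357.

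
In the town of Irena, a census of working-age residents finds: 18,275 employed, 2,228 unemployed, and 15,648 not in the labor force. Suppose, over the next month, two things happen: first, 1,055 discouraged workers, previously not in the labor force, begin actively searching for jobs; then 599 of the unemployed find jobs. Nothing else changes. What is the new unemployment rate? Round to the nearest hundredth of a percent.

New unemployment rate ≈ 12.45%.

Initially, labor force = 18,275 + 2,228 = 20,503, so u = 2,228/20,503 = 10.87%.
After the first change, unemployed and labor force both rise by 1,055 → E = 18,275, U = 3,283, labor force = 21,558.
After the second change, unemployed falls and employed rises by 599; labor force unchanged → E = 18,874, U = 2,684, labor force = 21,558.
New unemployment rate = 2,684 / 21,558 = 12.45%.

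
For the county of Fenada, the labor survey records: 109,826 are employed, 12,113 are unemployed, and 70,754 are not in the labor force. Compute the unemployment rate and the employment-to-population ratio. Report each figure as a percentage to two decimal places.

Unemployment rate ≈ 9.93%; employment-population ratio ≈ 57.00%.

Labor force = employed + unemployed = 109,826 + 12,113 = 121,939.
Working-age population = 121,939 + 70,754 = 192,693.
Unemployment rate = 12,113 / 121,939 = 9.93%.
Employment-population ratio = 109,826 / 192,693 = 57.00%.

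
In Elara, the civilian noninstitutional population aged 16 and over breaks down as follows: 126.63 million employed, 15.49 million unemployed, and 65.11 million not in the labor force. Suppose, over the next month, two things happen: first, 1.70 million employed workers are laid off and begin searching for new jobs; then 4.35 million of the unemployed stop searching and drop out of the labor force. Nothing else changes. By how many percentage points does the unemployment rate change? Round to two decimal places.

Initially, labor force = 126.63 + 15.49 = 142.12 million, so u = 15.49/142.12 = 10.90%.
After the first change, employed falls and unemployed rises by 1.70; labor force unchanged → E = 124.93, U = 17.19, labor force = 142.12 million.
After the second change, unemployed and labor force both fall by 4.35 → E = 124.93, U = 12.84, labor force = 137.77 million.
New unemployment rate = 12.84 / 137.77 = 9.32%.
Change = 9.32% − 10.90% = −1.58 percentage points.

The unemployment rate changes by −1.58 percentage points.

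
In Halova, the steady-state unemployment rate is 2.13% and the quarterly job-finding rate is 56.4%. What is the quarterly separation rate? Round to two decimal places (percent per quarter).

From u* = s/(s+f): s = u·f/(1−u).
s = 0.0213 × 56.4 / (1 − 0.0213) = 1.2013 / 0.9787 ≈ 1.23% per quarter.

Separation rate ≈ 1.23% per quarter.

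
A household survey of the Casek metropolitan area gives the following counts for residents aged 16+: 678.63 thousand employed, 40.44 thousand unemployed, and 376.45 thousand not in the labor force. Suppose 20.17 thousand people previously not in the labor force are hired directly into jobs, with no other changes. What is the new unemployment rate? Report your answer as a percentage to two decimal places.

New unemployment rate ≈ 5.47%.

Initially, labor force = 678.63 + 40.44 = 719.07 thousand, so u = 40.44/719.07 = 5.62%.
After the change, employed and labor force both rise by 20.17; unemployed unchanged → E = 698.80, U = 40.44, labor force = 739.24 thousand.
New unemployment rate = 40.44 / 739.24 = 5.47%.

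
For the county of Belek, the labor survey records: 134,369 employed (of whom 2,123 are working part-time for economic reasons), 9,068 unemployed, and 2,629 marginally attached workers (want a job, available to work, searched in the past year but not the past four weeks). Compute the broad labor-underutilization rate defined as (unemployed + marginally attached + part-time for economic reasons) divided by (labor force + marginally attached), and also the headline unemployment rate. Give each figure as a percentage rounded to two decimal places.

Broad underutilization rate ≈ 9.46%; headline unemployment rate ≈ 6.32%.

Labor force = 134,369 + 9,068 = 143,437.
Numerator = 9,068 + 2,629 + 2,123 = 13,820.
Denominator = 143,437 + 2,629 = 146,066.
Broad rate = 13,820 / 146,066 = 9.46%.
Headline unemployment rate = 9,068 / 143,437 = 6.32%.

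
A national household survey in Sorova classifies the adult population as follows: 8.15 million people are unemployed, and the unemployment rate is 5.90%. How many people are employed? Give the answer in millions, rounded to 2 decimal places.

Labor force = U / u = 8.15 / 0.0590 ≈ 138.14 million.
Employed = labor force − unemployed = 138.14 − 8.15 = 129.99 million.

About 129.99 million are employed.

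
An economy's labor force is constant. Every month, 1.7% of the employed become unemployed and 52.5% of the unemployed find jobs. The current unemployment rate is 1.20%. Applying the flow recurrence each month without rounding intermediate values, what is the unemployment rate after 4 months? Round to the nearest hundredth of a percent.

With a fixed labor force, u_{t+1} = u_t + s·(1−u_t) − f·u_t = u_t·(1−s−f) + s.
Here 1−s−f = 0.458 and s = 0.017.
u_1 = 0.012000 × 0.458 + 0.017 = 0.022496.
u_2 = 0.022496 × 0.458 + 0.017 = 0.027303.
u_3 = 0.027303 × 0.458 + 0.017 = 0.029505.
u_4 = 0.029505 × 0.458 + 0.017 = 0.030513.

Unemployment rate after four months ≈ 3.05%.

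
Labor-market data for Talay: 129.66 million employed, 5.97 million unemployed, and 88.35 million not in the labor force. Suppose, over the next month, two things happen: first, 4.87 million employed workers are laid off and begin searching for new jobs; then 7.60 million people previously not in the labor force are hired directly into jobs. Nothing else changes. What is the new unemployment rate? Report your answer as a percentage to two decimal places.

New unemployment rate ≈ 7.57%.

Initially, labor force = 129.66 + 5.97 = 135.63 million, so u = 5.97/135.63 = 4.40%.
After the first change, employed falls and unemployed rises by 4.87; labor force unchanged → E = 124.79, U = 10.84, labor force = 135.63 million.
After the second change, employed and labor force both rise by 7.60; unemployed unchanged → E = 132.39, U = 10.84, labor force = 143.23 million.
New unemployment rate = 10.84 / 143.23 = 7.57%.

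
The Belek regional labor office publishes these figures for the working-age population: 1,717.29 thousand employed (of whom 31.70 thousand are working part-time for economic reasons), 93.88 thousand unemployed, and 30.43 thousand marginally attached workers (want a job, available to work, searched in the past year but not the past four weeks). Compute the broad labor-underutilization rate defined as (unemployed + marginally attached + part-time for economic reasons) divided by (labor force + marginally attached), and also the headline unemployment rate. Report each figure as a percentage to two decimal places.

Labor force = 1,717.29 + 93.88 = 1,811.17 thousand.
Numerator = 93.88 + 30.43 + 31.70 = 156.01 thousand.
Denominator = 1,811.17 + 30.43 = 1,841.60 thousand.
Broad rate = 156.01 / 1,841.60 = 8.47%.
Headline unemployment rate = 93.88 / 1,811.17 = 5.18%.

Broad underutilization rate ≈ 8.47%; headline unemployment rate ≈ 5.18%.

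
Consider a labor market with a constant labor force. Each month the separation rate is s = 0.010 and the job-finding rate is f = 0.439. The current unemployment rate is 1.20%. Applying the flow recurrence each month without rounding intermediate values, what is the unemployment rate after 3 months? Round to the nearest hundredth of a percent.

With a fixed labor force, u_{t+1} = u_t + s·(1−u_t) − f·u_t = u_t·(1−s−f) + s.
Here 1−s−f = 0.551 and s = 0.010.
u_1 = 0.012000 × 0.551 + 0.010 = 0.016612.
u_2 = 0.016612 × 0.551 + 0.010 = 0.019153.
u_3 = 0.019153 × 0.551 + 0.010 = 0.020553.

Unemployment rate after three months ≈ 2.06%.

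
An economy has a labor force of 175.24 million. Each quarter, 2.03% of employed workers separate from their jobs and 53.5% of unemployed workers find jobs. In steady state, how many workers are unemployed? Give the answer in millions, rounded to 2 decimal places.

About 6.41 million are unemployed in steady state.

Steady-state unemployment rate u* = s/(s+f) = 2.03/(2.03+53.5) = 0.036557.
Unemployed = u* × labor force = 0.036557 × 175.24 ≈ 6.41 million.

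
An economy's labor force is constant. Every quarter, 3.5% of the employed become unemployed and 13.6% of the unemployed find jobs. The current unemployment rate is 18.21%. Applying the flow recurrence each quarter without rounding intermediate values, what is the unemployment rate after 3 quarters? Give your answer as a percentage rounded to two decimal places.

With a fixed labor force, u_{t+1} = u_t + s·(1−u_t) − f·u_t = u_t·(1−s−f) + s.
Here 1−s−f = 0.829 and s = 0.035.
u_1 = 0.182100 × 0.829 + 0.035 = 0.185961.
u_2 = 0.185961 × 0.829 + 0.035 = 0.189162.
u_3 = 0.189162 × 0.829 + 0.035 = 0.191815.

Unemployment rate after three quarters ≈ 19.18%.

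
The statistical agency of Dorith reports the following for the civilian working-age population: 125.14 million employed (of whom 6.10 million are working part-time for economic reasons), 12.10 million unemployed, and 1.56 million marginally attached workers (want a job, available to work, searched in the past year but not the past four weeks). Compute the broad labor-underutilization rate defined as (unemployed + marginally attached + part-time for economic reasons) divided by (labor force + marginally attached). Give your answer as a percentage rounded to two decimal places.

Broad underutilization rate ≈ 14.24%.

Labor force = 125.14 + 12.10 = 137.24 million.
Numerator = 12.10 + 1.56 + 6.10 = 19.76 million.
Denominator = 137.24 + 1.56 = 138.80 million.
Broad rate = 19.76 / 138.80 = 14.24%.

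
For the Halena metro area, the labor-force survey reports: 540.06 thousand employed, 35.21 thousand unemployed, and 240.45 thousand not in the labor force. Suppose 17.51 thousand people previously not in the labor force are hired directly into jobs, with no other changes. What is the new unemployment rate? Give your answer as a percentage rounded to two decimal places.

New unemployment rate ≈ 5.94%.

Initially, labor force = 540.06 + 35.21 = 575.27 thousand, so u = 35.21/575.27 = 6.12%.
After the change, employed and labor force both rise by 17.51; unemployed unchanged → E = 557.57, U = 35.21, labor force = 592.78 thousand.
New unemployment rate = 35.21 / 592.78 = 5.94%.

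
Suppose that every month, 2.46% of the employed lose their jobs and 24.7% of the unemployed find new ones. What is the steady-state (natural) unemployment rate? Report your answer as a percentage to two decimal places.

At steady state the flows balance: s·E = f·U, so U/(E+U) = s/(s+f).
u* = 2.46 / (2.46 + 24.7) = 2.46 / 27.16 = 9.06%.

Steady-state unemployment rate ≈ 9.06%.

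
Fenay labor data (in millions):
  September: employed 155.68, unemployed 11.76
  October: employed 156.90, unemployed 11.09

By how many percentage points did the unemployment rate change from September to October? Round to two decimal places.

September: labor force = 155.68 + 11.76 = 167.44; u = 11.76/167.44 = 7.02%.
October: labor force = 156.90 + 11.09 = 167.99; u = 11.09/167.99 = 6.60%.
Change = 6.60% − 7.02% = −0.42 pp.

The unemployment rate changed by −0.42 percentage points.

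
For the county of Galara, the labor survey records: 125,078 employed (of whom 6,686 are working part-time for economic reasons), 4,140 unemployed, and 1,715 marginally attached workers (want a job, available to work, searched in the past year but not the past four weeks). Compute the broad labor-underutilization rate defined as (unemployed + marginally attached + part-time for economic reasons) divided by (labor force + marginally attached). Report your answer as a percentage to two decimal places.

Broad underutilization rate ≈ 9.58%.

Labor force = 125,078 + 4,140 = 129,218.
Numerator = 4,140 + 1,715 + 6,686 = 12,541.
Denominator = 129,218 + 1,715 = 130,933.
Broad rate = 12,541 / 130,933 = 9.58%.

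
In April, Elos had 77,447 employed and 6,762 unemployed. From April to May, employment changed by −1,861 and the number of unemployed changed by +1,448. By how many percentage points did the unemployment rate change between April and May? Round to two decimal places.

The unemployment rate changed by +1.77 percentage points.

April: labor force = 77,447 + 6,762 = 84,209; u = 6,762/84,209 = 8.03%.
May: labor force = 75,586 + 8,210 = 83,796; u = 8,210/83,796 = 9.80%.
Change = 9.80% − 8.03% = +1.77 pp.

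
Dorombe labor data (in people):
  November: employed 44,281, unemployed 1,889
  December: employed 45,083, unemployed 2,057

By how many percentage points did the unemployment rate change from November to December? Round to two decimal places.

The unemployment rate changed by +0.27 percentage points.

November: labor force = 44,281 + 1,889 = 46,170; u = 1,889/46,170 = 4.09%.
December: labor force = 45,083 + 2,057 = 47,140; u = 2,057/47,140 = 4.36%.
Change = 4.36% − 4.09% = +0.27 pp.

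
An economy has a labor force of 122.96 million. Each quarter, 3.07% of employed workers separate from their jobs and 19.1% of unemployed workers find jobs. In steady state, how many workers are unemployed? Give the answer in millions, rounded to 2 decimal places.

About 17.03 million are unemployed in steady state.

Steady-state unemployment rate u* = s/(s+f) = 3.07/(3.07+19.1) = 0.138475.
Unemployed = u* × labor force = 0.138475 × 122.96 ≈ 17.03 million.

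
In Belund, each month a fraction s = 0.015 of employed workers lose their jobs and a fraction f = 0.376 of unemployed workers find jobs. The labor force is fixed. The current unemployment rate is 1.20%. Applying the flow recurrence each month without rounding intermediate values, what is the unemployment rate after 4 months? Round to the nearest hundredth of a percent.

Unemployment rate after four months ≈ 3.47%.

With a fixed labor force, u_{t+1} = u_t + s·(1−u_t) − f·u_t = u_t·(1−s−f) + s.
Here 1−s−f = 0.609 and s = 0.015.
u_1 = 0.012000 × 0.609 + 0.015 = 0.022308.
u_2 = 0.022308 × 0.609 + 0.015 = 0.028586.
u_3 = 0.028586 × 0.609 + 0.015 = 0.032409.
u_4 = 0.032409 × 0.609 + 0.015 = 0.034737.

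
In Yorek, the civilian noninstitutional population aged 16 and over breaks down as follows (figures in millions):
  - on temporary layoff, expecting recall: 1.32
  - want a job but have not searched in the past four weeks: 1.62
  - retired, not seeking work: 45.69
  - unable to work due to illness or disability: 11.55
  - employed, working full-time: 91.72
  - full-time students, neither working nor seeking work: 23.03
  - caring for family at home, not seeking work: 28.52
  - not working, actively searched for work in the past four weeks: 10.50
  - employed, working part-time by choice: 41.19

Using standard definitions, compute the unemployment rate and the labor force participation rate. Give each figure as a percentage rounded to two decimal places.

Employed = 91.72 + 41.19 = 132.91 million.
Unemployed = 1.32 + 10.50 = 11.82 million (jobless and actively searching, or on temporary layoff).
Labor force = 132.91 + 11.82 = 144.73 million.
Not in labor force = 1.62 + 45.69 + 11.55 + 23.03 + 28.52 = 110.41 million (those not working and not actively searching are outside the labor force — including those who want a job but have given up searching).
Civilian working-age population = 144.73 + 110.41 = 255.14 million.
Unemployment rate = 11.82 / 144.73 = 8.17%.
Labor force participation rate = 144.73 / 255.14 = 56.73%.

Unemployment rate ≈ 8.17%; labor force participation rate ≈ 56.73%.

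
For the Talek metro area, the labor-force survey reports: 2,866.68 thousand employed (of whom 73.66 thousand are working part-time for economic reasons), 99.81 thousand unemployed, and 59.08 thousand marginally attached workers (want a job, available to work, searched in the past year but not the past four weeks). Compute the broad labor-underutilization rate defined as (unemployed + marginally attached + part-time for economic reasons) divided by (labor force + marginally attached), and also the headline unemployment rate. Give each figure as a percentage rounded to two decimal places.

Broad underutilization rate ≈ 7.69%; headline unemployment rate ≈ 3.36%.

Labor force = 2,866.68 + 99.81 = 2,966.49 thousand.
Numerator = 99.81 + 59.08 + 73.66 = 232.55 thousand.
Denominator = 2,966.49 + 59.08 = 3,025.57 thousand.
Broad rate = 232.55 / 3,025.57 = 7.69%.
Headline unemployment rate = 99.81 / 2,966.49 = 3.36%.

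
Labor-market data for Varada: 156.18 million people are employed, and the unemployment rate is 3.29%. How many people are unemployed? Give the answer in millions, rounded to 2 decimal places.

Let U be the number unemployed. The labor force is E + U, and U/(E+U) = 0.0329.
So U = 0.0329 × 156.18 / (1 − 0.0329) = 5.1383 / 0.9671 ≈ 5.31 million.

About 5.31 million are unemployed.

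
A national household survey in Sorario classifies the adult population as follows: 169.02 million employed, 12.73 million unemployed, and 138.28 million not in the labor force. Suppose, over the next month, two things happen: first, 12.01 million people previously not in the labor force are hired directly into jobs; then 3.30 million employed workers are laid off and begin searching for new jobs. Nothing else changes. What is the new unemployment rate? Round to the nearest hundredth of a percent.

New unemployment rate ≈ 8.27%.

Initially, labor force = 169.02 + 12.73 = 181.75 million, so u = 12.73/181.75 = 7.00%.
After the first change, employed and labor force both rise by 12.01; unemployed unchanged → E = 181.03, U = 12.73, labor force = 193.76 million.
After the second change, employed falls and unemployed rises by 3.30; labor force unchanged → E = 177.73, U = 16.03, labor force = 193.76 million.
New unemployment rate = 16.03 / 193.76 = 8.27%.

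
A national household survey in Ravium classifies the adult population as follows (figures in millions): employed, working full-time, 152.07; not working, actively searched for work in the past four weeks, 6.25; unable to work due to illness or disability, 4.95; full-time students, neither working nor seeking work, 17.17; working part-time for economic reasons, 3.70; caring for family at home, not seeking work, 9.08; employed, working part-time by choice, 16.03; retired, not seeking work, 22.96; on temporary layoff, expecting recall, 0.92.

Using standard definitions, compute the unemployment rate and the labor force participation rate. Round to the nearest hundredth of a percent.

Employed = 152.07 + 3.70 + 16.03 = 171.80 million (anyone who worked, including part-time for economic reasons, counts as employed).
Unemployed = 6.25 + 0.92 = 7.17 million (jobless and actively searching, or on temporary layoff).
Labor force = 171.80 + 7.17 = 178.97 million.
Not in labor force = 4.95 + 17.17 + 9.08 + 22.96 = 54.16 million (those not working and not actively searching are outside the labor force).
Civilian working-age population = 178.97 + 54.16 = 233.13 million.
Unemployment rate = 7.17 / 178.97 = 4.01%.
Labor force participation rate = 178.97 / 233.13 = 76.77%.

Unemployment rate ≈ 4.01%; labor force participation rate ≈ 76.77%.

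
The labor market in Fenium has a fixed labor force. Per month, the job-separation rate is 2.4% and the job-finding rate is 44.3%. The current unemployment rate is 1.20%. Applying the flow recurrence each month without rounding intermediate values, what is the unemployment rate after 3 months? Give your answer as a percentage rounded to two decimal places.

With a fixed labor force, u_{t+1} = u_t + s·(1−u_t) − f·u_t = u_t·(1−s−f) + s.
Here 1−s−f = 0.533 and s = 0.024.
u_1 = 0.012000 × 0.533 + 0.024 = 0.030396.
u_2 = 0.030396 × 0.533 + 0.024 = 0.040201.
u_3 = 0.040201 × 0.533 + 0.024 = 0.045427.

Unemployment rate after three months ≈ 4.54%.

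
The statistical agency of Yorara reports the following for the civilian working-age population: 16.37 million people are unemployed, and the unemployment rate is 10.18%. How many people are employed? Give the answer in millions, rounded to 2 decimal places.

Labor force = U / u = 16.37 / 0.1018 ≈ 160.81 million.
Employed = labor force − unemployed = 160.81 − 16.37 = 144.44 million.

About 144.44 million are employed.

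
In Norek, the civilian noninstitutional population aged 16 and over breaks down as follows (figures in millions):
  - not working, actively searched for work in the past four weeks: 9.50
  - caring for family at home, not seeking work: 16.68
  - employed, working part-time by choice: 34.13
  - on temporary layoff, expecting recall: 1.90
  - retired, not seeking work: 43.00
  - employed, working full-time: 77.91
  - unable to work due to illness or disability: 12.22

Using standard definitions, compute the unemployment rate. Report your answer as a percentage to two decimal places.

Unemployment rate ≈ 9.24%.

Employed = 34.13 + 77.91 = 112.04 million.
Unemployed = 9.50 + 1.90 = 11.40 million (jobless and actively searching, or on temporary layoff).
Labor force = 112.04 + 11.40 = 123.44 million.
Unemployment rate = 11.40 / 123.44 = 9.24%.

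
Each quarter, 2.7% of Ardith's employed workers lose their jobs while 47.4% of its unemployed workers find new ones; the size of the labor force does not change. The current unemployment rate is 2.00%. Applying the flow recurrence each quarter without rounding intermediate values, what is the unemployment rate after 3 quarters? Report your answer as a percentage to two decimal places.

With a fixed labor force, u_{t+1} = u_t + s·(1−u_t) − f·u_t = u_t·(1−s−f) + s.
Here 1−s−f = 0.499 and s = 0.027.
u_1 = 0.020000 × 0.499 + 0.027 = 0.036980.
u_2 = 0.036980 × 0.499 + 0.027 = 0.045453.
u_3 = 0.045453 × 0.499 + 0.027 = 0.049681.

Unemployment rate after three quarters ≈ 4.97%.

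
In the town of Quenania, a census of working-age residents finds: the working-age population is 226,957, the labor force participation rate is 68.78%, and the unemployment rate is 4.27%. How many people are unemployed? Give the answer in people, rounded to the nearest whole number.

Labor force = 0.6878 × 226,957 = 156,101.
Unemployed = 0.0427 × 156,101 ≈ 6,666.

About 6,666 are unemployed.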